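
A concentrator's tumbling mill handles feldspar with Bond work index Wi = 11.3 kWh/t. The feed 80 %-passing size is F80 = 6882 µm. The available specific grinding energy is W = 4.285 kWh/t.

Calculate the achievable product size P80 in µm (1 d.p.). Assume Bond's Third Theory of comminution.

P80 = 400.4 µm

W = 10·Wi·(P80^(-½) − F80^(-½))
P80^(−½) = W/(10 Wi) + F80^(−½)
  = 4.2850/(10·11.3) + 1/√6882 = 0.037920 + 0.012054 = 0.049975
P80 = (1/0.049975)² = 20.0101² = 400.41 µm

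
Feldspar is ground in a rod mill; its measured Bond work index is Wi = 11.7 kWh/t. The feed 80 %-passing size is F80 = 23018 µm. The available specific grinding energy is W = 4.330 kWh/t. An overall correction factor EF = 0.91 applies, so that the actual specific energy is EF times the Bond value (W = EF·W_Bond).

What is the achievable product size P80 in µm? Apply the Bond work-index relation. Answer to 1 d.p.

P80 = 447.7 µm

Bond: W = 10·Wi·(1/√P80 − 1/√F80)
W_Bond = W / EF = 4.330 / 0.91 = 4.7582 kWh/t
P80^-0.5 = F80^-0.5 + W_Bond/(10 Wi)
  = 4.7582/(10·11.7) + 1/√23018 = 0.040669 + 0.006591 = 0.047260
P80 = (1/0.047260)² = 21.1596² = 447.73 µm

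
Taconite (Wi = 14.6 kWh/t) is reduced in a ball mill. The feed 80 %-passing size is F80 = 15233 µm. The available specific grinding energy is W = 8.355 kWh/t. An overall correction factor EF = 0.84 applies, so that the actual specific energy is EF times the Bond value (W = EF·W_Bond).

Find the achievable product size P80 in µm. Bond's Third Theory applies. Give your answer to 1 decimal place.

W = 10 Wi (1/√P80 − 1/√F80)  [Bond]
W_Bond = W / EF = 8.355 / 0.84 = 9.9464 kWh/t
P80^-0.5 = F80^-0.5 + W_Bond/(10 Wi)
  = 9.9464/(10·14.6) + 1/√15233 = 0.068126 + 0.008102 = 0.076229
P80 = (1/0.076229)² = 13.1185² = 172.09 µm

P80 = 172.1 µm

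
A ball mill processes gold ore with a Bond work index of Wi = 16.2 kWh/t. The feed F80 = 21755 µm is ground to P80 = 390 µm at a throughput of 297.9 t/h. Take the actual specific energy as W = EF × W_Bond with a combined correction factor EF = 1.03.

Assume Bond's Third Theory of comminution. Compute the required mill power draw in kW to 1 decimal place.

P = 2180.0 kW

Bond: W = 10·Wi·(1/√P80 − 1/√F80)
W = 10·16.2·(1/√390 − 1/√21755) = 10·16.2·(0.043857) = 7.1049 kWh/t
W_actual = 1.03 × 7.1049 = 7.3180 kWh/t
P_mill = W·ṁ = 7.3180·297.9 = 2180.0 kW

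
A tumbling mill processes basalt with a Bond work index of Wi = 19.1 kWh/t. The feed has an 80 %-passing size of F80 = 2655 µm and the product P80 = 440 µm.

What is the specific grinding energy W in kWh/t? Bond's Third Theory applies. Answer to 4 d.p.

W = 10 Wi / √P80 − 10 Wi / √F80
1/√440 = 0.047673;  1/√2655 = 0.019407
W = 10·19.1·(0.047673 − 0.019407) = 5.3988 kWh/t

W = 5.3988 kWh/t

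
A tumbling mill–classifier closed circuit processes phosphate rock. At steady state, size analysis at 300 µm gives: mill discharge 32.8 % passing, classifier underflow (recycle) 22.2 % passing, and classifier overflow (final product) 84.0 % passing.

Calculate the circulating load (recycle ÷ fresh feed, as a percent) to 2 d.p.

CL = 483.02 %

Classifier node, passing 300 µm:
(1+r)·d = r·u + o ⇒ r = (o−d)/(d−u)
r = (84.0 − 32.8)/(32.8 − 22.2) = 51.2/10.6 = 4.8302
CL = 100·r = 483.02 %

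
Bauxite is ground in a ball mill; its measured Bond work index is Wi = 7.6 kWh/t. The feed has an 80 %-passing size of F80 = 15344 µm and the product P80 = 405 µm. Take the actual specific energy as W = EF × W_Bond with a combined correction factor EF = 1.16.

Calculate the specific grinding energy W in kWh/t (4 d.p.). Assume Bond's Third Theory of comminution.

W = 10 Wi / √P80 − 10 Wi / √F80
1/√405 = 0.049690;  1/√15344 = 0.008073
W = 10·7.6·(0.049690 − 0.008073) = 3.1629 kWh/t
W_actual = 1.16 × 3.1629 = 3.6690 kWh/t

W = 3.6690 kWh/t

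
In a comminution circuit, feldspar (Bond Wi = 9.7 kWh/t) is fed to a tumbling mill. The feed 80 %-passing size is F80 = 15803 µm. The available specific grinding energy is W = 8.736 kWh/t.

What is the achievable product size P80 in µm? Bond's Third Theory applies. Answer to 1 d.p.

P80 = 104.1 µm

W = 10 Wi (P80^-0.5 − F80^-0.5)
⇒ 1/√P80 = W/(10·Wi) + 1/√F80
  = 8.7360/(10·9.7) + 1/√15803 = 0.090062 + 0.007955 = 0.098017
P80 = (1/0.098017)² = 10.2023² = 104.09 µm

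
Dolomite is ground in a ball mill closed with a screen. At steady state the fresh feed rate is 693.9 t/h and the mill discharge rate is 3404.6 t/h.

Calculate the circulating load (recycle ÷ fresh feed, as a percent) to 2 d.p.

CL = 390.65 %

Discharge = new feed + return, hence
R = M − F = 3404.6 − 693.9 = 2710.7 t/h
CL = 100·R/F = 100·2710.7/693.9 = 390.65 %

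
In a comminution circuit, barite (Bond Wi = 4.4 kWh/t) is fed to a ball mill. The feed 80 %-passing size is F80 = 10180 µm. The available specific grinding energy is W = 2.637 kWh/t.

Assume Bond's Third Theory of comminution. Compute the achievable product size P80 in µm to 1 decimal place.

W = 10·Wi·(P80^(-½) − F80^(-½))
1/√P80 = 1/√F80 + W/(10·Wi)
  = 2.6370/(10·4.4) + 1/√10180 = 0.059932 + 0.009911 = 0.069843
P80 = (1/0.069843)² = 14.3178² = 205.00 µm

P80 = 205.0 µm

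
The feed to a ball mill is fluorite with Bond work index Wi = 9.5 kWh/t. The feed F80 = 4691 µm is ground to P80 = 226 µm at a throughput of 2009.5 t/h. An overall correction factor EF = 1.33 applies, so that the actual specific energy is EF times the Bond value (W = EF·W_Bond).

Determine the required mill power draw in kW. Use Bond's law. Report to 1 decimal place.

Bond:  W = 10 Wi (1/√P − 1/√F)
W = 10·9.5·(1/√226 − 1/√4691) = 10·9.5·(0.051919) = 4.9323 kWh/t
With EF = 1.33: W = 4.9323·1.33 = 6.5599 kWh/t
Power = W × throughput = 6.5599 kWh/t × 2009.5 t/h = 13182.1 kW

P = 13182.1 kW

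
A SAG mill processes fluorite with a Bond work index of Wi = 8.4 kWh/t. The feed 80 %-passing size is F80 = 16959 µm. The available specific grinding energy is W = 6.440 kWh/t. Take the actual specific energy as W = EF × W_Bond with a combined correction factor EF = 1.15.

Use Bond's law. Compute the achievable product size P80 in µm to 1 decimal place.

P80 = 180.9 µm

W = 10·Wi·(P80^(-½) − F80^(-½))
W_Bond = W / EF = 6.440 / 1.15 = 5.6000 kWh/t
1/√P80 = 1/√F80 + W_Bond/(10·Wi)
  = 5.6000/(10·8.4) + 1/√16959 = 0.066667 + 0.007679 = 0.074346
P80 = (1/0.074346)² = 13.4507² = 180.92 µm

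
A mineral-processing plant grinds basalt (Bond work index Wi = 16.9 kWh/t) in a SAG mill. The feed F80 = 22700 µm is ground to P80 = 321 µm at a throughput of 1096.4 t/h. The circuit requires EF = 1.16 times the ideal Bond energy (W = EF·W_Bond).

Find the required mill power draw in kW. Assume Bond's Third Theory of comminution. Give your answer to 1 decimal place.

W = 10 Wi (P80^-0.5 − F80^-0.5)
W = 10·16.9·(1/√321 − 1/√22700) = 10·16.9·(0.049177) = 8.3110 kWh/t
W_actual = 1.16 × 8.3110 = 9.6407 kWh/t
Mill draw = 9.6407 × 1096.4 = 10570.1 kW

P = 10570.1 kW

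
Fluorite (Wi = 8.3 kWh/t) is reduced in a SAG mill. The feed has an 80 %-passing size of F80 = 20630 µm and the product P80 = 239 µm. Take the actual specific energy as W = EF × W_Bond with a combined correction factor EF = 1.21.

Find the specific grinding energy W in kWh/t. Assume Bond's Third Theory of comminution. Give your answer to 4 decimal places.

W = 10·Wi·[P80^(−½) − F80^(−½)]
1/√239 = 0.064685;  1/√20630 = 0.006962
W = 10·8.3·(0.064685 − 0.006962) = 4.7910 kWh/t
Corrected W = EF·W_Bond = 1.21·4.7910 = 5.7971 kWh/t

W = 5.7971 kWh/t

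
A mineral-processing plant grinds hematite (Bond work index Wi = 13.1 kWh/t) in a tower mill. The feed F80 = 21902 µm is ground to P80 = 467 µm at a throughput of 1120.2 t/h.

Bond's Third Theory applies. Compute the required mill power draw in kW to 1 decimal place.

P = 5799.0 kW

W_Bond = 10·Wi·(1/√P₈₀ − 1/√F₈₀)
W = 10·13.1·(1/√467 − 1/√21902) = 10·13.1·(0.039517) = 5.1768 kWh/t
Power = W × throughput = 5.1768 kWh/t × 1120.2 t/h = 5799.0 kW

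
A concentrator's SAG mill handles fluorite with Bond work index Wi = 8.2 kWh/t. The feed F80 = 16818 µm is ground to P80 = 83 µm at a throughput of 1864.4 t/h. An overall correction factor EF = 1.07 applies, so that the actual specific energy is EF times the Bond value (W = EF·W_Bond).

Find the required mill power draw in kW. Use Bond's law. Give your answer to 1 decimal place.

W = 10·Wi·(P80^(-½) − F80^(-½))
W = 10·8.2·(1/√83 − 1/√16818) = 10·8.2·(0.102053) = 8.3684 kWh/t
Apply correction: 8.3684 × 1.07 = 8.9541 kWh/t
Power = W × throughput = 8.9541 kWh/t × 1864.4 t/h = 16694.1 kW

P = 16694.1 kW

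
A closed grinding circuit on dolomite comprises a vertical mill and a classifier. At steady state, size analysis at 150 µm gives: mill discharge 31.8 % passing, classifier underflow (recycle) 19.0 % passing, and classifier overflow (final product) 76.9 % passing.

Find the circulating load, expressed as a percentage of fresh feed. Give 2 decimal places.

CL = 352.34 %

Two-product formula at 150 µm:
d + r·d = r·u + o → r(d−u) = o−d
r = (76.9 − 31.8)/(31.8 − 19.0) = 45.1/12.8 = 3.5234
CL = 100·r = 352.34 %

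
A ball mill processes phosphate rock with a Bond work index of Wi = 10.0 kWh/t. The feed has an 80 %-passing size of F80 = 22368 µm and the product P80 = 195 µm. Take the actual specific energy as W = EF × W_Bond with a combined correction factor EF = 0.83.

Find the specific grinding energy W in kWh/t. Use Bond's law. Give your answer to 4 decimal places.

W = 5.3888 kWh/t

W = 10 Wi (1/√P80 − 1/√F80)  [Bond]
1/√195 = 0.071611;  1/√22368 = 0.006686
W = 10·10.0·(0.071611 − 0.006686) = 6.4925 kWh/t
Corrected W = EF·W_Bond = 0.83·6.4925 = 5.3888 kWh/t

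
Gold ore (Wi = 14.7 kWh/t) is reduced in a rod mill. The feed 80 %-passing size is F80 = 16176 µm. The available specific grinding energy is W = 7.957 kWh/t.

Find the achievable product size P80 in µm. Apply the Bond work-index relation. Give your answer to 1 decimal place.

P80 = 260.2 µm

Bond:  W = 10 Wi (1/√P − 1/√F)
⇒ 1/√P80 = W/(10 Wi) + 1/√F80
  = 7.9570/(10·14.7) + 1/√16176 = 0.054129 + 0.007863 = 0.061992
P80 = (1/0.061992)² = 16.1312² = 260.21 µm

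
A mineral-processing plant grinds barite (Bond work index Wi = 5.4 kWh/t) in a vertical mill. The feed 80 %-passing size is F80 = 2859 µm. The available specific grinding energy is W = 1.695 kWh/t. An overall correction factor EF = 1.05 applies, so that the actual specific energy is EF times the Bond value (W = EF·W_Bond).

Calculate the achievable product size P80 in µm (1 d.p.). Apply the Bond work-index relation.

W = 10·Wi·[P80^(−½) − F80^(−½)]
W_Bond = W / EF = 1.695 / 1.05 = 1.6143 kWh/t
1/√P80 = 1/√F80 + W_Bond/(10·Wi)
  = 1.6143/(10·5.4) + 1/√2859 = 0.029894 + 0.018702 = 0.048596
P80 = (1/0.048596)² = 20.5777² = 423.44 µm

P80 = 423.4 µm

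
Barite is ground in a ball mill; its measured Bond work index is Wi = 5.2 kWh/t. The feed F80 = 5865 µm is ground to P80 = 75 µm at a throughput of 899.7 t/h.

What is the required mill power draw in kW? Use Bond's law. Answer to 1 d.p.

P = 4791.3 kW

W = 10·Wi·[P80^(−½) − F80^(−½)]
W = 10·5.2·(1/√75 − 1/√5865) = 10·5.2·(0.102412) = 5.3254 kWh/t
P = W·T = 5.3254·899.7 = 4791.3 kW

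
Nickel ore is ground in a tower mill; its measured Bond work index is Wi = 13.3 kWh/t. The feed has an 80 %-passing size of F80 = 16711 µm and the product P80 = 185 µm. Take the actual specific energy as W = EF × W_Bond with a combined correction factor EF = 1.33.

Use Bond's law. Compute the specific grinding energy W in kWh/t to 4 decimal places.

W_Bond = 10·Wi·(1/√P₈₀ − 1/√F₈₀)
1/√185 = 0.073521;  1/√16711 = 0.007736
W = 10·13.3·(0.073521 − 0.007736) = 8.7495 kWh/t
W_actual = 1.33 × 8.7495 = 11.6368 kWh/t

W = 11.6368 kWh/t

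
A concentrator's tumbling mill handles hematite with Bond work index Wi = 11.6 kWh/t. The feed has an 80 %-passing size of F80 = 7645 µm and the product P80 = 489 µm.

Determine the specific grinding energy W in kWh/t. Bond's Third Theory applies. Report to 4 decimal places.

W = 10 Wi (P80^-0.5 − F80^-0.5)
1/√489 = 0.045222;  1/√7645 = 0.011437
W = 10·11.6·(0.045222 − 0.011437) = 3.9190 kWh/t

W = 3.9190 kWh/t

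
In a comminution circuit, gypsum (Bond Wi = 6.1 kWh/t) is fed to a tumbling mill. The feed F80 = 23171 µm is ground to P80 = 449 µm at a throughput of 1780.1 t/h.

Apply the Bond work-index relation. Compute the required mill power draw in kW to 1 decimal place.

Bond: W = 10·Wi·(1/√P80 − 1/√F80)
W = 10·6.1·(1/√449 − 1/√23171) = 10·6.1·(0.040623) = 2.4780 kWh/t
P_mill = W·ṁ = 2.4780·1780.1 = 4411.1 kW

P = 4411.1 kW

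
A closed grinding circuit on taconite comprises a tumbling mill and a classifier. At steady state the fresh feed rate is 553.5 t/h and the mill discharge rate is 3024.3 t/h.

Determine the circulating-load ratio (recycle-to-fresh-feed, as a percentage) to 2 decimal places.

CL = 446.40 %

M = F + R at steady state, so:
R = M − F = 3024.3 − 553.5 = 2470.8 t/h
CL = 100·R/F = 100·2470.8/553.5 = 446.40 %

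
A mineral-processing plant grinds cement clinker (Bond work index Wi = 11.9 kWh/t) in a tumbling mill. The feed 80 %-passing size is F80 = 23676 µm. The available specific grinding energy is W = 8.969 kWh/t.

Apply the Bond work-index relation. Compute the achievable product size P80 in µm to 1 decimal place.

W = 10 Wi (1/√P80 − 1/√F80)  [Bond]
P80^-0.5 = F80^-0.5 + W/(10 Wi)
  = 8.9690/(10·11.9) + 1/√23676 = 0.075370 + 0.006499 = 0.081869
P80 = (1/0.081869)² = 12.2147² = 149.20 µm

P80 = 149.2 µm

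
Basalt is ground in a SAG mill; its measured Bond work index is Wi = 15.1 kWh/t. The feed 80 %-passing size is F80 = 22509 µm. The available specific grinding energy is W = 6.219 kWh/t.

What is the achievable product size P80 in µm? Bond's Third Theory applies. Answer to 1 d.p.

W_Bond = 10·Wi·(1/√P₈₀ − 1/√F₈₀)
P80^-0.5 = F80^-0.5 + W/(10 Wi)
  = 6.2190/(10·15.1) + 1/√22509 = 0.041185 + 0.006665 = 0.047851
P80 = (1/0.047851)² = 20.8983² = 436.74 µm

P80 = 436.7 µm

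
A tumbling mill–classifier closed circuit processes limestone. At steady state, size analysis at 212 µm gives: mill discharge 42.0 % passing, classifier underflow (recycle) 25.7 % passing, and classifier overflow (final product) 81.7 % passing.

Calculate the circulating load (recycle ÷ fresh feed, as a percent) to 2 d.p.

CL = 243.56 %

Balance %-passing 212 µm (r = R/F):
Fd + Rd = Ru + Fo ⇒ R/F = (o−d)/(d−u)
r = (81.7 − 42.0)/(42.0 − 25.7) = 39.7/16.3 = 2.4356
CL = 100·r = 243.56 %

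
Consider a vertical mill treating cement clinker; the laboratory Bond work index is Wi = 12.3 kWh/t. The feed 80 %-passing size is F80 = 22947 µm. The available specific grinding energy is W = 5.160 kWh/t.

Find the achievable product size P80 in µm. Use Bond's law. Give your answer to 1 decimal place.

P80 = 424.2 µm

W = 10 Wi (P80^-0.5 − F80^-0.5)
1/√P80 = 1/√F80 + W/(10·Wi)
  = 5.1600/(10·12.3) + 1/√22947 = 0.041951 + 0.006601 = 0.048553
P80 = (1/0.048553)² = 20.5962² = 424.20 µm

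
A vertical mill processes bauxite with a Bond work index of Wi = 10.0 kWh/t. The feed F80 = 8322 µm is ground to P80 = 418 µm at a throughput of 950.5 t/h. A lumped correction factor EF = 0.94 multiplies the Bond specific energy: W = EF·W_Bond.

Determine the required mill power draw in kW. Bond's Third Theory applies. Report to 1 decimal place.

W = 10 Wi / √P80 − 10 Wi / √F80
W = 10·10.0·(1/√418 − 1/√8322) = 10·10.0·(0.037950) = 3.7950 kWh/t
W_actual = 0.94 × 3.7950 = 3.5673 kWh/t
P_mill = W·ṁ = 3.5673·950.5 = 3390.7 kW

P = 3390.7 kW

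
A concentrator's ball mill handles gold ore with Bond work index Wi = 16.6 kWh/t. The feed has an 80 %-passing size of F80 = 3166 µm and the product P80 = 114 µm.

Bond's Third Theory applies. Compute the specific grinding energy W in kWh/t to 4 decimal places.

W = 12.5971 kWh/t

W = 10 Wi / √P80 − 10 Wi / √F80
1/√114 = 0.093659;  1/√3166 = 0.017772
W = 10·16.6·(0.093659 − 0.017772) = 12.5971 kWh/t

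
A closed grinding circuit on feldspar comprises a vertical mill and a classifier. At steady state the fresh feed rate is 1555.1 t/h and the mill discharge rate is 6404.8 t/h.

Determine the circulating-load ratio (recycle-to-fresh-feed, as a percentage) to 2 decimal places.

CL = 311.86 %

Discharge = new feed + return, hence
R = M − F = 6404.8 − 1555.1 = 4849.7 t/h
CL = 100·R/F = 100·4849.7/1555.1 = 311.86 %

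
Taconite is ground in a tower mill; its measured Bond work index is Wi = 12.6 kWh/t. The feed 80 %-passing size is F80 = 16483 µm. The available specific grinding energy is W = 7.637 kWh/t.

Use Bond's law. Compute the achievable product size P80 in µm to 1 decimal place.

P80 = 213.7 µm

W = 10 Wi / √P80 − 10 Wi / √F80
P80^-0.5 = F80^-0.5 + W/(10 Wi)
  = 7.6370/(10·12.6) + 1/√16483 = 0.060611 + 0.007789 = 0.068400
P80 = (1/0.068400)² = 14.6199² = 213.74 µm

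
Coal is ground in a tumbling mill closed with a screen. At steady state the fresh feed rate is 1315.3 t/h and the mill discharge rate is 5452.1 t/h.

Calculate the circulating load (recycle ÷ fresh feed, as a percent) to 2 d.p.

Mill node: discharge = fresh + recycle.
R = M − F = 5452.1 − 1315.3 = 4136.8 t/h
CL = 100·R/F = 100·4136.8/1315.3 = 314.51 %

CL = 314.51 %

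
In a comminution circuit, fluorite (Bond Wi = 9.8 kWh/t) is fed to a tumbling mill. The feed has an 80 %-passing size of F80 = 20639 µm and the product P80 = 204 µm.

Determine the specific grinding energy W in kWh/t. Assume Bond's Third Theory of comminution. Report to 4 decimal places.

W = 6.1792 kWh/t

W = 10 Wi (1/√P80 − 1/√F80)  [Bond]
1/√204 = 0.070014;  1/√20639 = 0.006961
W = 10·9.8·(0.070014 − 0.006961) = 6.1792 kWh/t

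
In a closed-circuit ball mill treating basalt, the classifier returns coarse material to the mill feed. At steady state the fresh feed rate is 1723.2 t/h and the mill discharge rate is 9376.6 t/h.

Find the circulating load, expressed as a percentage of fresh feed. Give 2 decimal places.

Steady state: M = F + R.
R = M − F = 9376.6 − 1723.2 = 7653.4 t/h
CL = 100·R/F = 100·7653.4/1723.2 = 444.14 %

CL = 444.14 %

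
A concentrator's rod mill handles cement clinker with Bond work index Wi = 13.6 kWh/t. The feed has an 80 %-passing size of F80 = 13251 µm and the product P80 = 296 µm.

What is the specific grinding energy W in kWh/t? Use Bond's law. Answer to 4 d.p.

W = 6.7234 kWh/t

W = 10·Wi·[P80^(−½) − F80^(−½)]
1/√296 = 0.058124;  1/√13251 = 0.008687
W = 10·13.6·(0.058124 − 0.008687) = 6.7234 kWh/t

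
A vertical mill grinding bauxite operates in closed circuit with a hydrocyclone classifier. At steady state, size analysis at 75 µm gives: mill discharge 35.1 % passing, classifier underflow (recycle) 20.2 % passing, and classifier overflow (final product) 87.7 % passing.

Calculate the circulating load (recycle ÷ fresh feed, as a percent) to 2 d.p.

CL = 353.02 %

Classifier node, passing 75 µm:
Fd + Rd = Ru + Fo ⇒ R/F = (o−d)/(d−u)
r = (87.7 − 35.1)/(35.1 − 20.2) = 52.6/14.9 = 3.5302
CL = 100·r = 353.02 %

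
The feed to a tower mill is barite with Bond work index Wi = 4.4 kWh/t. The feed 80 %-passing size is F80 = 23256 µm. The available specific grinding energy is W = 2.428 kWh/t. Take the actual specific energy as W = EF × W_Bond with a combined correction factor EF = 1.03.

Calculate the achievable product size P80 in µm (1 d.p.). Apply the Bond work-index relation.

W = 10·Wi·(P80^(-½) − F80^(-½))
W_Bond = W / EF = 2.428 / 1.03 = 2.3573 kWh/t
P80^(−½) = W_Bond/(10 Wi) + F80^(−½)
  = 2.3573/(10·4.4) + 1/√23256 = 0.053575 + 0.006557 = 0.060132
P80 = (1/0.060132)² = 16.6301² = 276.56 µm

P80 = 276.6 µm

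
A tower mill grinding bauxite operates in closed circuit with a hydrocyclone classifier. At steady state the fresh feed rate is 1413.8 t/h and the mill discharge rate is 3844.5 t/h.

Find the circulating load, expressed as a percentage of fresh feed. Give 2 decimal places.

CL = 171.93 %

M = F + R at steady state, so:
R = M − F = 3844.5 − 1413.8 = 2430.7 t/h
CL = 100·R/F = 100·2430.7/1413.8 = 171.93 %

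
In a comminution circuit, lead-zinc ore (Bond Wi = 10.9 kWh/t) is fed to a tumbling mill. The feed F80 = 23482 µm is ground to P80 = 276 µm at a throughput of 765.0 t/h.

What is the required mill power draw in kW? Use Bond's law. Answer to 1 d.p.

W = 10·Wi·(P80^(-½) − F80^(-½))
W = 10·10.9·(1/√276 − 1/√23482) = 10·10.9·(0.053667) = 5.8497 kWh/t
P_mill = W·ṁ = 5.8497·765.0 = 4475.0 kW

P = 4475.0 kW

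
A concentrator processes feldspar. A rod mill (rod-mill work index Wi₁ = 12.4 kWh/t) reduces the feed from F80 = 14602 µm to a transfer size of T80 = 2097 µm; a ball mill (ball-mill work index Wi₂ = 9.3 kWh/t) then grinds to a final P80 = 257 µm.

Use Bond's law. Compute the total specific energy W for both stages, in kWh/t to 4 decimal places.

W = 10 Wi (1/√P80 − 1/√F80)  [Bond]
Stage 1 (14602→2097 µm, Wi₁=12.4): W₁ = 10·12.4·(0.021837 − 0.008275) = 1.6817 kWh/t
Stage 2 (2097→257 µm, Wi₂=9.3): W₂ = 10·9.3·(0.062378 − 0.021837) = 3.7703 kWh/t
W = W₁ + W₂ = 1.6817 + 3.7703 = 5.4520 kWh/t

W = 5.4520 kWh/t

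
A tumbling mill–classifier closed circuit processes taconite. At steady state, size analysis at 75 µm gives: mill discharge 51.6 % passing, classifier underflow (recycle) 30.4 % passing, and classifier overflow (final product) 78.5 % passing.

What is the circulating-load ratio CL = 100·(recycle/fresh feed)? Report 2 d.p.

CL = 126.89 %

Mass balance on the −75 µm fraction:
(1+r)d = ru + o → r = (o−d)/(d−u)
r = (78.5 − 51.6)/(51.6 − 30.4) = 26.9/21.2 = 1.2689
CL = 100·r = 126.89 %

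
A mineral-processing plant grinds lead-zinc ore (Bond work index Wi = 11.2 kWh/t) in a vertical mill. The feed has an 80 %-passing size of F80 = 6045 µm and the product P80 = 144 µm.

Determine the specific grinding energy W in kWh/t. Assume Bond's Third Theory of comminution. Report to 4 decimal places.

W = 10·Wi·(P80^(-½) − F80^(-½))
1/√144 = 0.083333;  1/√6045 = 0.012862
W = 10·11.2·(0.083333 − 0.012862) = 7.8928 kWh/t

W = 7.8928 kWh/t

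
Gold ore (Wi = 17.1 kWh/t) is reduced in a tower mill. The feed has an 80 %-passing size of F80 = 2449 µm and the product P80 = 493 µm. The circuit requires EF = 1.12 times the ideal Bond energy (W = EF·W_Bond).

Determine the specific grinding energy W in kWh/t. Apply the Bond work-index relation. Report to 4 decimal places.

W = 4.7555 kWh/t

W = 10 Wi / √P80 − 10 Wi / √F80
1/√493 = 0.045038;  1/√2449 = 0.020207
W = 10·17.1·(0.045038 − 0.020207) = 4.2460 kWh/t
With EF = 1.12: W = 4.2460·1.12 = 4.7555 kWh/t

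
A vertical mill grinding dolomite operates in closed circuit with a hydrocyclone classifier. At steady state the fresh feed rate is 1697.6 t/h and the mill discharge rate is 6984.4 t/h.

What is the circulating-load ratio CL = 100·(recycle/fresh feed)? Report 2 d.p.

CL = 311.43 %

Mill node: discharge = fresh + recycle.
R = M − F = 6984.4 − 1697.6 = 5286.8 t/h
CL = 100·R/F = 100·5286.8/1697.6 = 311.43 %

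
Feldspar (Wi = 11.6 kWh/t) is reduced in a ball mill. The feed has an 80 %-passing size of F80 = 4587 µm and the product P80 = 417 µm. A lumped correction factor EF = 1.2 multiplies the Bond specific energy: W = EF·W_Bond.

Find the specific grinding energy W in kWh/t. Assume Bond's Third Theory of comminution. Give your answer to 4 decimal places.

W = 10·Wi·(P80^(-½) − F80^(-½))
1/√417 = 0.048970;  1/√4587 = 0.014765
W = 10·11.6·(0.048970 − 0.014765) = 3.9678 kWh/t
Corrected W = EF·W_Bond = 1.2·3.9678 = 4.7614 kWh/t

W = 4.7614 kWh/t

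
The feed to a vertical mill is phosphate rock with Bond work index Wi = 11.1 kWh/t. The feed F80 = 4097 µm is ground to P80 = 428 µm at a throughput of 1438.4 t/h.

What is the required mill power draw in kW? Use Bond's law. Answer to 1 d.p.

P = 5223.2 kW

W = 10 Wi (1/√P80 − 1/√F80)  [Bond]
W = 10·11.1·(1/√428 − 1/√4097) = 10·11.1·(0.032714) = 3.6312 kWh/t
P_mill = W·ṁ = 3.6312·1438.4 = 5223.2 kW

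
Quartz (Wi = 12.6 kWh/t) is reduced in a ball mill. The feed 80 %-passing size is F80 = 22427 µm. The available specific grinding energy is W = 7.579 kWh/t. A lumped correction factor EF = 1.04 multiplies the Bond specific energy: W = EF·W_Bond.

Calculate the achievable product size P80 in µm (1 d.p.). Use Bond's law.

Bond: W = 10·Wi·(1/√P80 − 1/√F80)
W_Bond = W / EF = 7.579 / 1.04 = 7.2875 kWh/t
P80^-0.5 = F80^-0.5 + W_Bond/(10 Wi)
  = 7.2875/(10·12.6) + 1/√22427 = 0.057837 + 0.006678 = 0.064515
P80 = (1/0.064515)² = 15.5003² = 240.26 µm

P80 = 240.3 µm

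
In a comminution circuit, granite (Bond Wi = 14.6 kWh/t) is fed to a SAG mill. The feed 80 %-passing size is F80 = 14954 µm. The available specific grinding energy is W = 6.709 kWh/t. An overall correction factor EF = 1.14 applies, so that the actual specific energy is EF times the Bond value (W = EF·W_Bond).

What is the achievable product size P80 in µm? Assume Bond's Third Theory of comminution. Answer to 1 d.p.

P80 = 425.4 µm

Bond: W = 10·Wi·(1/√P80 − 1/√F80)
W_Bond = W / EF = 6.709 / 1.14 = 5.8851 kWh/t
⇒ 1/√P80 = W_Bond/(10·Wi) + 1/√F80
  = 5.8851/(10·14.6) + 1/√14954 = 0.040309 + 0.008178 = 0.048486
P80 = (1/0.048486)² = 20.6244² = 425.36 µm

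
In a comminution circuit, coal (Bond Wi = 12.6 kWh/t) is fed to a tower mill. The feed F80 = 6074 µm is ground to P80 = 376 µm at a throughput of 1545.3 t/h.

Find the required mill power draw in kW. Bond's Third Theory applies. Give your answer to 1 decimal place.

W = 10·Wi·(P80^(-½) − F80^(-½))
W = 10·12.6·(1/√376 − 1/√6074) = 10·12.6·(0.038740) = 4.8812 kWh/t
Mill draw = 4.8812 × 1545.3 = 7543.0 kW

P = 7543.0 kW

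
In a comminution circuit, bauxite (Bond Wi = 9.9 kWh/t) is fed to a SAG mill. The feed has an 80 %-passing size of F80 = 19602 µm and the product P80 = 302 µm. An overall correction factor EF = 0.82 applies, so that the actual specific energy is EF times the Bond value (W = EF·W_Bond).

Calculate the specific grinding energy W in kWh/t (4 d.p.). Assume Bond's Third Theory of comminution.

W = 4.0916 kWh/t

Bond:  W = 10 Wi (1/√P − 1/√F)
1/√302 = 0.057544;  1/√19602 = 0.007142
W = 10·9.9·(0.057544 − 0.007142) = 4.9897 kWh/t
W_actual = 0.82 × 4.9897 = 4.0916 kWh/t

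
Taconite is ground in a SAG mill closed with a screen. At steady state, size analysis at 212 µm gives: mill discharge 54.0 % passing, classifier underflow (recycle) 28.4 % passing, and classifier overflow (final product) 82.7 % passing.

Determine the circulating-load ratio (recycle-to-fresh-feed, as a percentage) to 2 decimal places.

CL = 112.11 %

Mass balance on the −212 µm fraction:
(1+r)d = ru + o → r = (o−d)/(d−u)
r = (82.7 − 54.0)/(54.0 − 28.4) = 28.7/25.6 = 1.1211
CL = 100·r = 112.11 %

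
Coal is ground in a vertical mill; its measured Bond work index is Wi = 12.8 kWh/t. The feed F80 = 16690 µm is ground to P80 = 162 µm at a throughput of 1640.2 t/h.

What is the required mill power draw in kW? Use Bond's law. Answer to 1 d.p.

W = 10 Wi (P80^-0.5 − F80^-0.5)
W = 10·12.8·(1/√162 − 1/√16690) = 10·12.8·(0.070827) = 9.0658 kWh/t
P_mill = W·ṁ = 9.0658·1640.2 = 14869.8 kW

P = 14869.8 kW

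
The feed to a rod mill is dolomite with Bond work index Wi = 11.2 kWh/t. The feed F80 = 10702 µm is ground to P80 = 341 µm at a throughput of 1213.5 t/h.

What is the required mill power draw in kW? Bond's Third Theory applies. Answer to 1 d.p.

P = 6046.3 kW

W = 10 Wi / √P80 − 10 Wi / √F80
W = 10·11.2·(1/√341 − 1/√10702) = 10·11.2·(0.044487) = 4.9825 kWh/t
Mill draw = 4.9825 × 1213.5 = 6046.3 kW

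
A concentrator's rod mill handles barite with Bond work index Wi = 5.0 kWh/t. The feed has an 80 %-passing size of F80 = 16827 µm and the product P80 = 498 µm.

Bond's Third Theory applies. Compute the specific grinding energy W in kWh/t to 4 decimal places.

W = 1.8551 kWh/t

W = 10·Wi·(P80^(-½) − F80^(-½))
1/√498 = 0.044811;  1/√16827 = 0.007709
W = 10·5.0·(0.044811 − 0.007709) = 1.8551 kWh/t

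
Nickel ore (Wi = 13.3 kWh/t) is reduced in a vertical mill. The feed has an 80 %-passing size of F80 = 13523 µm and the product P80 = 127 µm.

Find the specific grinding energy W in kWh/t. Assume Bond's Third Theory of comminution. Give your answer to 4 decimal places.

W = 10 Wi (P80^-0.5 − F80^-0.5)
1/√127 = 0.088736;  1/√13523 = 0.008599
W = 10·13.3·(0.088736 − 0.008599) = 10.6581 kWh/t

W = 10.6581 kWh/t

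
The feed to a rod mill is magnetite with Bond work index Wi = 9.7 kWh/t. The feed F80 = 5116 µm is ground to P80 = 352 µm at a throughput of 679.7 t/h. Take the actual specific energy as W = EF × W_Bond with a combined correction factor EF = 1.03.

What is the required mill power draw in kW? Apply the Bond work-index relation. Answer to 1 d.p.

W = 10·Wi·(P80^(-½) − F80^(-½))
W = 10·9.7·(1/√352 − 1/√5116) = 10·9.7·(0.039319) = 3.8140 kWh/t
W_actual = 1.03 × 3.8140 = 3.9284 kWh/t
P_mill = W·ṁ = 3.9284·679.7 = 2670.1 kW

P = 2670.1 kW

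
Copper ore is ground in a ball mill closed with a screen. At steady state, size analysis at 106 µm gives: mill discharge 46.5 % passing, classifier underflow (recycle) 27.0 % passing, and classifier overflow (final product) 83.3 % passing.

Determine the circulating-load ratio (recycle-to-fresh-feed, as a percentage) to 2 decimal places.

Let r = R/F. Size balance at 106 µm:
(1+r)d = ru + o → r = (o−d)/(d−u)
r = (83.3 − 46.5)/(46.5 − 27.0) = 36.8/19.5 = 1.8872
CL = 100·r = 188.72 %

CL = 188.72 %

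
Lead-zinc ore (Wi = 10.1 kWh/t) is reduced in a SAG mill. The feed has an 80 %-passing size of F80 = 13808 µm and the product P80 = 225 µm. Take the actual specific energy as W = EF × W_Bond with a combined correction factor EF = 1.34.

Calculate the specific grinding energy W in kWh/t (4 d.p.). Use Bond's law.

W = 7.8709 kWh/t

Bond: W = 10·Wi·(1/√P80 − 1/√F80)
1/√225 = 0.066667;  1/√13808 = 0.008510
W = 10·10.1·(0.066667 − 0.008510) = 5.8738 kWh/t
W_actual = 1.34 × 5.8738 = 7.8709 kWh/t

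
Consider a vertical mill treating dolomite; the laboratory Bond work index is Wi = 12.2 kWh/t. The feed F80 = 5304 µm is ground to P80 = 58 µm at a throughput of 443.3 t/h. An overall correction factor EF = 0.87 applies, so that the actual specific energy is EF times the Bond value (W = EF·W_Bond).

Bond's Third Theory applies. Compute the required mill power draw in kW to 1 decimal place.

P = 5532.1 kW

W = 10·Wi·[P80^(−½) − F80^(−½)]
W = 10·12.2·(1/√58 − 1/√5304) = 10·12.2·(0.117576) = 14.3442 kWh/t
Corrected W = EF·W_Bond = 0.87·14.3442 = 12.4795 kWh/t
Mill draw = 12.4795 × 443.3 = 5532.1 kW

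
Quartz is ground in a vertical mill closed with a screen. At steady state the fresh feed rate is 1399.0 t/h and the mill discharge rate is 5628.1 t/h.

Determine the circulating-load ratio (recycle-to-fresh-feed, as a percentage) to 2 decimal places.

Steady state: M = F + R.
R = M − F = 5628.1 − 1399.0 = 4229.1 t/h
CL = 100·R/F = 100·4229.1/1399.0 = 302.29 %

CL = 302.29 %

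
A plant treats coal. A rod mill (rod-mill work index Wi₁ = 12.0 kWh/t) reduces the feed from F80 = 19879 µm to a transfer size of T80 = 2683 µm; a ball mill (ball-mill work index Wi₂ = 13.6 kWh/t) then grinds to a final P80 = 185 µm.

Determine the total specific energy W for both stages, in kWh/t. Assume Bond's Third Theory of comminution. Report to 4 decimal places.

W = 10 Wi / √P80 − 10 Wi / √F80
Stage 1 (19879→2683 µm, Wi₁=12.0): W₁ = 10·12.0·(0.019306 − 0.007093) = 1.4656 kWh/t
Stage 2 (2683→185 µm, Wi₂=13.6): W₂ = 10·13.6·(0.073521 − 0.019306) = 7.3733 kWh/t
W = W₁ + W₂ = 1.4656 + 7.3733 = 8.8389 kWh/t

W = 8.8389 kWh/t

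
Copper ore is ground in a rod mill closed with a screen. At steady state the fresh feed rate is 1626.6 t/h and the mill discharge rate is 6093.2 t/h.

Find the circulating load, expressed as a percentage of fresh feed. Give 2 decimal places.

Mill node: discharge = fresh + recycle.
R = M − F = 6093.2 − 1626.6 = 4466.6 t/h
CL = 100·R/F = 100·4466.6/1626.6 = 274.60 %

CL = 274.60 %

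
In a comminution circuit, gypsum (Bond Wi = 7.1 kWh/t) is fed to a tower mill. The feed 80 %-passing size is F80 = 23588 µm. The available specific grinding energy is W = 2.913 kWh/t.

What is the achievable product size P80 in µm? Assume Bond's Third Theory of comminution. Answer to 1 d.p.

W_Bond = 10·Wi·(1/√P₈₀ − 1/√F₈₀)
1/√P80 = 1/√F80 + W/(10·Wi)
  = 2.9130/(10·7.1) + 1/√23588 = 0.041028 + 0.006511 = 0.047539
P80 = (1/0.047539)² = 21.0352² = 442.48 µm

P80 = 442.5 µm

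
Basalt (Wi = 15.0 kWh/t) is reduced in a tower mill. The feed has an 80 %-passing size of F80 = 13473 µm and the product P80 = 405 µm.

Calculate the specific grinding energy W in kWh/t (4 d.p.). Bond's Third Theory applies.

W = 10 Wi (1/√P80 − 1/√F80)  [Bond]
1/√405 = 0.049690;  1/√13473 = 0.008615
W = 10·15.0·(0.049690 − 0.008615) = 6.1613 kWh/t

W = 6.1613 kWh/t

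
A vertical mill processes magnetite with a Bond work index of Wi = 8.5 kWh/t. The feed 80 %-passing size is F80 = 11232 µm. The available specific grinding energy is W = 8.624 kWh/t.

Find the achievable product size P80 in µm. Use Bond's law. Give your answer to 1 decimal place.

W = 10 Wi (1/√P80 − 1/√F80)  [Bond]
⇒ 1/√P80 = W/(10·Wi) + 1/√F80
  = 8.6240/(10·8.5) + 1/√11232 = 0.101459 + 0.009436 = 0.110894
P80 = (1/0.110894)² = 9.0176² = 81.32 µm

P80 = 81.3 µm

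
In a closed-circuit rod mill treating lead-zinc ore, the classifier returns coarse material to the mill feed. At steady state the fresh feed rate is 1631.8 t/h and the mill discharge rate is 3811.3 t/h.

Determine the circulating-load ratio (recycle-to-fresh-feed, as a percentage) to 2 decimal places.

Mill node: discharge = fresh + recycle.
R = M − F = 3811.3 − 1631.8 = 2179.5 t/h
CL = 100·R/F = 100·2179.5/1631.8 = 133.56 %

CL = 133.56 %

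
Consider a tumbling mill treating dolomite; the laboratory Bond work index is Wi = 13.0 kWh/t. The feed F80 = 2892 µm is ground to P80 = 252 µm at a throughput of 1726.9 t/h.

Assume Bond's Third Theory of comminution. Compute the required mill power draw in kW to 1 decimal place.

W = 10·Wi·[P80^(−½) − F80^(−½)]
W = 10·13.0·(1/√252 − 1/√2892) = 10·13.0·(0.044399) = 5.7719 kWh/t
P = W·T = 5.7719·1726.9 = 9967.4 kW

P = 9967.4 kW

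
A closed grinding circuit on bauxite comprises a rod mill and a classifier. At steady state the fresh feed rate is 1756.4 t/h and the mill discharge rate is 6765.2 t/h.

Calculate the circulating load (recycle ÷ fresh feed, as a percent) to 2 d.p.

Steady state: M = F + R.
R = M − F = 6765.2 − 1756.4 = 5008.8 t/h
CL = 100·R/F = 100·5008.8/1756.4 = 285.17 %

CL = 285.17 %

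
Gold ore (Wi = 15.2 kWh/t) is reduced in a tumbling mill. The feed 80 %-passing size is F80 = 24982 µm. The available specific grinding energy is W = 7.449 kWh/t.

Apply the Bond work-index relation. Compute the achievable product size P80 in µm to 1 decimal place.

Bond: W = 10·Wi·(1/√P80 − 1/√F80)
1/√P80 = 1/√F80 + W/(10·Wi)
  = 7.4490/(10·15.2) + 1/√24982 = 0.049007 + 0.006327 = 0.055333
P80 = (1/0.055333)² = 18.0723² = 326.61 µm

P80 = 326.6 µm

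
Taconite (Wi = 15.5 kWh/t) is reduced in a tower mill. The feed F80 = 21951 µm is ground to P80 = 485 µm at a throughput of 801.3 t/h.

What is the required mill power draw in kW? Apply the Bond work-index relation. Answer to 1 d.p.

W = 10 Wi (P80^-0.5 − F80^-0.5)
W = 10·15.5·(1/√485 − 1/√21951) = 10·15.5·(0.038658) = 5.9920 kWh/t
Power = W × throughput = 5.9920 kWh/t × 801.3 t/h = 4801.4 kW

P = 4801.4 kW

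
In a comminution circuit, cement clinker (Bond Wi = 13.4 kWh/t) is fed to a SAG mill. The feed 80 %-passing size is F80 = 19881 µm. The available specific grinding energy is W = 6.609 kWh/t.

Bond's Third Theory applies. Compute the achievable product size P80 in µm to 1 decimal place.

W = 10 Wi (P80^-0.5 − F80^-0.5)
1/√P80 = 1/√F80 + W/(10·Wi)
  = 6.6090/(10·13.4) + 1/√19881 = 0.049321 + 0.007092 = 0.056413
P80 = (1/0.056413)² = 17.7264² = 314.22 µm

P80 = 314.2 µm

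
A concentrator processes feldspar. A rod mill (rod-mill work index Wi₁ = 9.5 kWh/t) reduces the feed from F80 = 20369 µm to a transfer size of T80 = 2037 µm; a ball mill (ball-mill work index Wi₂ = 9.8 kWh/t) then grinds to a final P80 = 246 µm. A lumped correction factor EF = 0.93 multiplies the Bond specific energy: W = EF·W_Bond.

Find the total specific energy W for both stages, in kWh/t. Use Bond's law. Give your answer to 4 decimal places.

W = 10 Wi (1/√P80 − 1/√F80)  [Bond]
Stage 1 (20369→2037 µm, Wi₁=9.5): W₁ = 10·9.5·(0.022157 − 0.007007) = 1.4392 kWh/t
Stage 2 (2037→246 µm, Wi₂=9.8): W₂ = 10·9.8·(0.063758 − 0.022157) = 4.0769 kWh/t
W = W₁ + W₂ = 1.4392 + 4.0769 = 5.5161 kWh/t
Apply correction: 5.5161 × 0.93 = 5.1300 kWh/t

W = 5.1300 kWh/t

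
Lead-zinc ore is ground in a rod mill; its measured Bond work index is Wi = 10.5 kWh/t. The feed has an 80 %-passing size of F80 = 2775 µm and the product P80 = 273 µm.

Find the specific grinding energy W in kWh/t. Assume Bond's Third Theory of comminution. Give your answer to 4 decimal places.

W = 4.3617 kWh/t

Bond:  W = 10 Wi (1/√P − 1/√F)
1/√273 = 0.060523;  1/√2775 = 0.018983
W = 10·10.5·(0.060523 − 0.018983) = 4.3617 kWh/t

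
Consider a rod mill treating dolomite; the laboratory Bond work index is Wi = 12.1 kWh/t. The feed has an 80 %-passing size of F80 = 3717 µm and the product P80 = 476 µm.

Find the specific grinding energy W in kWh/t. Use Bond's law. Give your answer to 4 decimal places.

Bond:  W = 10 Wi (1/√P − 1/√F)
1/√476 = 0.045835;  1/√3717 = 0.016402
W = 10·12.1·(0.045835 − 0.016402) = 3.5614 kWh/t

W = 3.5614 kWh/t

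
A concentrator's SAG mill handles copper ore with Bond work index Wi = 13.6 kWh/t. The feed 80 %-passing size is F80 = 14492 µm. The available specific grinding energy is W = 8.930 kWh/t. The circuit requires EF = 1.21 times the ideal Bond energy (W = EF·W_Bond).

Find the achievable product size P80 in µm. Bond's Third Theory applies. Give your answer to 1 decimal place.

P80 = 255.4 µm

W = 10 Wi (1/√P80 − 1/√F80)  [Bond]
W_Bond = W / EF = 8.930 / 1.21 = 7.3802 kWh/t
⇒ 1/√P80 = W_Bond/(10 Wi) + 1/√F80
  = 7.3802/(10·13.6) + 1/√14492 = 0.054266 + 0.008307 = 0.062573
P80 = (1/0.062573)² = 15.9814² = 255.40 µm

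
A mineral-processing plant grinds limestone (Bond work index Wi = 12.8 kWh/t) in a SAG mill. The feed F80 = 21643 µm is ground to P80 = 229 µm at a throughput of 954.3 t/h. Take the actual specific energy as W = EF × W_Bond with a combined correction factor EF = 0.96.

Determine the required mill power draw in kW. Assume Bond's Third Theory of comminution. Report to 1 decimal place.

P = 6952.0 kW

Bond:  W = 10 Wi (1/√P − 1/√F)
W = 10·12.8·(1/√229 − 1/√21643) = 10·12.8·(0.059284) = 7.5884 kWh/t
W_actual = 0.96 × 7.5884 = 7.2849 kWh/t
Power = W × throughput = 7.2849 kWh/t × 954.3 t/h = 6952.0 kW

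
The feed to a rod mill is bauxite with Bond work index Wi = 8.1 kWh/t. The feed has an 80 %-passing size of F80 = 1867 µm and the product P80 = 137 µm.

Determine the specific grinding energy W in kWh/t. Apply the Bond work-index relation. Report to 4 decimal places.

W = 5.0457 kWh/t

W = 10 Wi (1/√P80 − 1/√F80)  [Bond]
1/√137 = 0.085436;  1/√1867 = 0.023143
W = 10·8.1·(0.085436 − 0.023143) = 5.0457 kWh/t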